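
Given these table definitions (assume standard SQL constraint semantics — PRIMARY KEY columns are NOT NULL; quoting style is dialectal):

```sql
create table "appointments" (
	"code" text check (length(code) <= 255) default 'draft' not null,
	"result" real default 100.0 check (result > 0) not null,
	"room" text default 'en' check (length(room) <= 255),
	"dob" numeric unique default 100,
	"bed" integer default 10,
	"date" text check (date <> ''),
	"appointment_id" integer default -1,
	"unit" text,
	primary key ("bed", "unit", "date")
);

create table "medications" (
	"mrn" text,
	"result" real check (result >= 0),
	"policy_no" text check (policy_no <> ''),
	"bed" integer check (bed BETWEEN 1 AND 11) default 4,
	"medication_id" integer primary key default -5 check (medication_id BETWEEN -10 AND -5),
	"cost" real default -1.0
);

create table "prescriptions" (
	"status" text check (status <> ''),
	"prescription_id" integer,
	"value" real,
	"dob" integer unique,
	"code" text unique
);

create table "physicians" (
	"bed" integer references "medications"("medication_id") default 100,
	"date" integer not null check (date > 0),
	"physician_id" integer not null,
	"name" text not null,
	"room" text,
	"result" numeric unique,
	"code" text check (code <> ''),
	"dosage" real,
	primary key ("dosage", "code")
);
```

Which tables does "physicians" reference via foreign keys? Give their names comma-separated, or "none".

medications

- bed REFERENCES medications(medication_id).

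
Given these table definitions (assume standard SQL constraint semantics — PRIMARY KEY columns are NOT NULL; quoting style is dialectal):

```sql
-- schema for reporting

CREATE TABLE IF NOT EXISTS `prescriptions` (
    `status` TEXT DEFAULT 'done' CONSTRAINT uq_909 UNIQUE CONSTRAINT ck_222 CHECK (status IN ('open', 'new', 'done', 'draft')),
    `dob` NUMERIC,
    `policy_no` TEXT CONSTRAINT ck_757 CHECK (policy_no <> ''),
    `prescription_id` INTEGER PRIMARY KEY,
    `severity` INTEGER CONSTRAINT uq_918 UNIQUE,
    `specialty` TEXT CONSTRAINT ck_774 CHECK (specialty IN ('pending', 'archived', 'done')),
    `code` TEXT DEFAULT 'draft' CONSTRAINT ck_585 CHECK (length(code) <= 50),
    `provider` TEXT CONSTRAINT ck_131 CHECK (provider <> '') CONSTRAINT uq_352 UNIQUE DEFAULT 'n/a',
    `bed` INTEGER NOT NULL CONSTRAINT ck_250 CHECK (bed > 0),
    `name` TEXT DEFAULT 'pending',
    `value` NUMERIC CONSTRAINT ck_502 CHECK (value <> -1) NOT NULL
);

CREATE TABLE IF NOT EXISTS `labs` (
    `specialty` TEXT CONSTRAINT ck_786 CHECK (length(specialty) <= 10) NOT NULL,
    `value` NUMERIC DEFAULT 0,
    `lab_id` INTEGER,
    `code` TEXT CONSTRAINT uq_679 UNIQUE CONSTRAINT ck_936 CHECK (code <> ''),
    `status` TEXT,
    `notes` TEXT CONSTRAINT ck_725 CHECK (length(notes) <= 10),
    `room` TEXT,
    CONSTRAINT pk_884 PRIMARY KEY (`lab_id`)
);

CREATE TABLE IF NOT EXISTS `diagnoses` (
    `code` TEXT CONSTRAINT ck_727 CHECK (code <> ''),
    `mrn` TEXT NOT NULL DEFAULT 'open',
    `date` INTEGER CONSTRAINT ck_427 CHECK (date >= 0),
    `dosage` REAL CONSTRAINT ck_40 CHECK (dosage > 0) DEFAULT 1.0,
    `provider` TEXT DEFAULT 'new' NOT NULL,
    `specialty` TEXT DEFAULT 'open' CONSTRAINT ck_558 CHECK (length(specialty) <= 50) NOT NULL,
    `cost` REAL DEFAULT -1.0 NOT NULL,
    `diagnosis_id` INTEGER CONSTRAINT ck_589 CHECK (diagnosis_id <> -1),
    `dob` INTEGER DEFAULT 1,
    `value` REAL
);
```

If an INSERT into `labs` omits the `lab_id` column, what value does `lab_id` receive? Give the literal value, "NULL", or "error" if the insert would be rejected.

error

lab_id has no DEFAULT clause.
Omitting it would insert NULL, but it is part of the PRIMARY KEY, so the INSERT fails.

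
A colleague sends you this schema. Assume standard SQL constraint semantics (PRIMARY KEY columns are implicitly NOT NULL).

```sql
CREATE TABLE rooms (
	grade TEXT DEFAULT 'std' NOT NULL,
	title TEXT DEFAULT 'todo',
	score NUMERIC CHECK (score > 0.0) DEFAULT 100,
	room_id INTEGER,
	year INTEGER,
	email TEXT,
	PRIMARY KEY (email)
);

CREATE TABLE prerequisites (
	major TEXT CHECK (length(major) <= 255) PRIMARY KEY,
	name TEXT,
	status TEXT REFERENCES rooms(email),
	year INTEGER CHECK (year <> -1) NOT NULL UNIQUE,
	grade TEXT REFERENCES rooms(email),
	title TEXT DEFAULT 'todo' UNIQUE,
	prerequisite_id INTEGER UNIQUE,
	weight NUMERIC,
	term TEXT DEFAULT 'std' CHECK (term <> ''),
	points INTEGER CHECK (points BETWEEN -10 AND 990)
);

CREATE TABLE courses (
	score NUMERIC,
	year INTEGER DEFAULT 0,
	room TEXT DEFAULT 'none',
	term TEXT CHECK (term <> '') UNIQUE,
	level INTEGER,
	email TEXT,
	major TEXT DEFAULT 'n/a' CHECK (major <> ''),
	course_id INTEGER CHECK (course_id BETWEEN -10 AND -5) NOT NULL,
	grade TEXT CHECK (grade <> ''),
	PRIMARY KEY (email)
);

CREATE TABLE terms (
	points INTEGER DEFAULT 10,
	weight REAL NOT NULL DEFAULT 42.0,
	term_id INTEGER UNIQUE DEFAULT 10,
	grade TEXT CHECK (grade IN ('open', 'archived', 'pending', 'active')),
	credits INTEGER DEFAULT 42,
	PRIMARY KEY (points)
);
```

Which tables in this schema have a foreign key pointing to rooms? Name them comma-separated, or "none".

prerequisites

- prerequisites.status references rooms(email).
- prerequisites.grade references rooms(email).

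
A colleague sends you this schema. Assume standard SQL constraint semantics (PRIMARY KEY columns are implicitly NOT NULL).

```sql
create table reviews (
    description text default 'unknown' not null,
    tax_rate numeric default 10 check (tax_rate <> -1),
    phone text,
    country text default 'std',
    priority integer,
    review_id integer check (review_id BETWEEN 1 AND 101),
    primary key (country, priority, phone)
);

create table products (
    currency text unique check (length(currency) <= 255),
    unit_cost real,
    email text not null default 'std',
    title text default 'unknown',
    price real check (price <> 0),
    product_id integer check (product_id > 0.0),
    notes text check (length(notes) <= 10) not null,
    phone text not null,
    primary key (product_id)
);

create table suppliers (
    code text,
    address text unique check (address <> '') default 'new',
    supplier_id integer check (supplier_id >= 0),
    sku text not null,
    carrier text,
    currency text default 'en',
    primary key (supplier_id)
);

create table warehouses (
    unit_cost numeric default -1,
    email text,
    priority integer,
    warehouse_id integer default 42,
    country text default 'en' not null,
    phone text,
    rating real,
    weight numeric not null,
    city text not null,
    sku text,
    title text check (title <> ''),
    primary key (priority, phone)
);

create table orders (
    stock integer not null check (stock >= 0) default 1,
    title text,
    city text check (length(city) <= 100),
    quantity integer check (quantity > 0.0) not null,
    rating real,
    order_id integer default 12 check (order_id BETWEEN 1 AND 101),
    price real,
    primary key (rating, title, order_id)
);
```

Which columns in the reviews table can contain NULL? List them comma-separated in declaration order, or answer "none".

tax_rate, review_id

- description: declared NOT NULL → not nullable.
- tax_rate: CHECK does not forbid NULL (a CHECK constraint passes when its expression is NULL) → nullable.
- phone: part of the PRIMARY KEY, which implies NOT NULL → not nullable.
- country: part of the PRIMARY KEY, which implies NOT NULL → not nullable.
- priority: part of the PRIMARY KEY, which implies NOT NULL → not nullable.
- review_id: CHECK does not forbid NULL (a CHECK constraint passes when its expression is NULL) → nullable.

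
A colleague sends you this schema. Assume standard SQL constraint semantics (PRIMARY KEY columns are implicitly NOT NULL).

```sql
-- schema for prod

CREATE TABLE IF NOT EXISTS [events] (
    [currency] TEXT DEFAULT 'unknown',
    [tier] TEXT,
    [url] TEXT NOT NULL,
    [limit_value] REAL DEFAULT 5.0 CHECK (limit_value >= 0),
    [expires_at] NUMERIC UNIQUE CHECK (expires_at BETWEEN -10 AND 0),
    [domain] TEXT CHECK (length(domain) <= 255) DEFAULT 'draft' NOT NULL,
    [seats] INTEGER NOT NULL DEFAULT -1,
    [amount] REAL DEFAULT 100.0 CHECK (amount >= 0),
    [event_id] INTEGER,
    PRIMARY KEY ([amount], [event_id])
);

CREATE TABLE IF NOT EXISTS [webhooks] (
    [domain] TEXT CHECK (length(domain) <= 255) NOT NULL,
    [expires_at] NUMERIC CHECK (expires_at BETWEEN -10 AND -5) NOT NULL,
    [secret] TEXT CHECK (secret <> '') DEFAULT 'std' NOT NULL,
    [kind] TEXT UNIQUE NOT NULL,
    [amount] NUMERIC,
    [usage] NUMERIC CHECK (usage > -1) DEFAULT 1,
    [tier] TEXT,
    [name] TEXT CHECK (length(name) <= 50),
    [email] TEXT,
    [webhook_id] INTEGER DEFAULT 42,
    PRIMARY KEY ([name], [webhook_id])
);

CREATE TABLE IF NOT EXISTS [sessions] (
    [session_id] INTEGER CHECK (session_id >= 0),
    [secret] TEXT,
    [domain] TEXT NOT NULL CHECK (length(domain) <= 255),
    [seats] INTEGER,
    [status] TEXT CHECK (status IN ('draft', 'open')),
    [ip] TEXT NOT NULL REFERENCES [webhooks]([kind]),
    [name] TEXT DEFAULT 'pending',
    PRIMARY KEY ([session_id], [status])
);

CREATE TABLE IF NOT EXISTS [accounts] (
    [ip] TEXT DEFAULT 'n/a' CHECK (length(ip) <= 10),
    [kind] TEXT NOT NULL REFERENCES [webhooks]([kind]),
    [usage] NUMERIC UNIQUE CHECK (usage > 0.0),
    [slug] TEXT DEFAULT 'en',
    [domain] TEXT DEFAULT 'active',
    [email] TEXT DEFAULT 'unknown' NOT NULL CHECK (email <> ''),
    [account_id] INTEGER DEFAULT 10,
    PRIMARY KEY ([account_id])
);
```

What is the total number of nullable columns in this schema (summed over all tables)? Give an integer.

events: 4 nullable (currency, tier, limit_value, expires_at — PK (amount, event_id) and explicit NOT NULL columns excluded).
webhooks: 4 nullable (amount, usage, tier, email — PK (name, webhook_id) and explicit NOT NULL columns excluded).
sessions: 3 nullable (secret, seats, name — PK (session_id, status) and explicit NOT NULL columns excluded).
accounts: 4 nullable (ip, usage, slug, domain — PK (account_id) and explicit NOT NULL columns excluded).
Total: 4 + 4 + 3 + 4 = 15.

15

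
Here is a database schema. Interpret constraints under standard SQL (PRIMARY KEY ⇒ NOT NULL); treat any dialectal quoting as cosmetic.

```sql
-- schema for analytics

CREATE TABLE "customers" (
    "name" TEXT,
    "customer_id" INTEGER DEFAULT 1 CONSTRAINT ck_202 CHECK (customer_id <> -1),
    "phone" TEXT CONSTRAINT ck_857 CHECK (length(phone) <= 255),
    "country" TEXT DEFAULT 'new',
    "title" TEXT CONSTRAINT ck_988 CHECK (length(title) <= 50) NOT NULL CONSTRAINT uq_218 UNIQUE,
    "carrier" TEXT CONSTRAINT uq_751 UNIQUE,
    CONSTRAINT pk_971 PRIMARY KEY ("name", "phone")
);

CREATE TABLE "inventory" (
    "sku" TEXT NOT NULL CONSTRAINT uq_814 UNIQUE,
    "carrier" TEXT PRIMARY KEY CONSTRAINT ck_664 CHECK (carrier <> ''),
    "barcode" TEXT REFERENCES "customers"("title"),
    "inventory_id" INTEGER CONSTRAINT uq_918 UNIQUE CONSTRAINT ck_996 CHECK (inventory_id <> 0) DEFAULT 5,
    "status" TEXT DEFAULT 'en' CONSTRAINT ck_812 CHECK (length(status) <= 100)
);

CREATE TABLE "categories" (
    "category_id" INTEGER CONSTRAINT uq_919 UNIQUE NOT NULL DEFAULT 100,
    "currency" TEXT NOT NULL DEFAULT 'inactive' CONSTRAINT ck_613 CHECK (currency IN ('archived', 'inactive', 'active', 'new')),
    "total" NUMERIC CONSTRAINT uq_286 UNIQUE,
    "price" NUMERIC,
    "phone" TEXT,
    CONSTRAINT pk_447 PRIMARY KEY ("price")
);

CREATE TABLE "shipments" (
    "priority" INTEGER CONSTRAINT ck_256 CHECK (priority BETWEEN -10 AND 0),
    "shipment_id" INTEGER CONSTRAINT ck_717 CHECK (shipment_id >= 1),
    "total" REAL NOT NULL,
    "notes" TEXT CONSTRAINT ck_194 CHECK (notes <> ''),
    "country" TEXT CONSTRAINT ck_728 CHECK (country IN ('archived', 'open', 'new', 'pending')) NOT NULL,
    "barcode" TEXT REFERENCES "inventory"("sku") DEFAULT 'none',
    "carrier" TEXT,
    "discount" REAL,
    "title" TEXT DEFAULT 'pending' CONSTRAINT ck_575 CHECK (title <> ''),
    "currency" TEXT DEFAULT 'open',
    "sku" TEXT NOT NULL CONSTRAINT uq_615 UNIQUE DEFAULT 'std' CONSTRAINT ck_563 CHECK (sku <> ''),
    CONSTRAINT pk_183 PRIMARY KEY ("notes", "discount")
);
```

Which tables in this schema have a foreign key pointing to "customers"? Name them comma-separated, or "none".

- inventory.barcode references customers(title).

inventory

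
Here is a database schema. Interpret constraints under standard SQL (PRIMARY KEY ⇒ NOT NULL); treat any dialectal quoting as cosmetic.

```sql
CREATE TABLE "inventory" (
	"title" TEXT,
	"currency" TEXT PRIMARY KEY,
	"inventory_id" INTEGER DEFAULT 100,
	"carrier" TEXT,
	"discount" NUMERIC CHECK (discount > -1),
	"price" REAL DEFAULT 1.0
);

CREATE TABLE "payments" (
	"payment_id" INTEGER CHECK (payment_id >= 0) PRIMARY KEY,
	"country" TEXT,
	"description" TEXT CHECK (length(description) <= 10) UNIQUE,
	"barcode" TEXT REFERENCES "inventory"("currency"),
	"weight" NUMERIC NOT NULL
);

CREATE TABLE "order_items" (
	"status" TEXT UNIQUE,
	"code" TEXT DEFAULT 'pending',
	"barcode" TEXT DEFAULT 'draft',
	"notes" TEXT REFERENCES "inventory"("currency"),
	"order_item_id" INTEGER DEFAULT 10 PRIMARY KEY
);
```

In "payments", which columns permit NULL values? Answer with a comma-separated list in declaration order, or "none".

country, description, barcode

- payment_id: part of the PRIMARY KEY, which implies NOT NULL → not nullable.
- country: no NOT NULL constraint applies → nullable.
- description: CHECK does not forbid NULL (a CHECK constraint passes when its expression is NULL) → nullable.
- barcode: a foreign key column may be NULL unless separately constrained → nullable.
- weight: declared NOT NULL → not nullable.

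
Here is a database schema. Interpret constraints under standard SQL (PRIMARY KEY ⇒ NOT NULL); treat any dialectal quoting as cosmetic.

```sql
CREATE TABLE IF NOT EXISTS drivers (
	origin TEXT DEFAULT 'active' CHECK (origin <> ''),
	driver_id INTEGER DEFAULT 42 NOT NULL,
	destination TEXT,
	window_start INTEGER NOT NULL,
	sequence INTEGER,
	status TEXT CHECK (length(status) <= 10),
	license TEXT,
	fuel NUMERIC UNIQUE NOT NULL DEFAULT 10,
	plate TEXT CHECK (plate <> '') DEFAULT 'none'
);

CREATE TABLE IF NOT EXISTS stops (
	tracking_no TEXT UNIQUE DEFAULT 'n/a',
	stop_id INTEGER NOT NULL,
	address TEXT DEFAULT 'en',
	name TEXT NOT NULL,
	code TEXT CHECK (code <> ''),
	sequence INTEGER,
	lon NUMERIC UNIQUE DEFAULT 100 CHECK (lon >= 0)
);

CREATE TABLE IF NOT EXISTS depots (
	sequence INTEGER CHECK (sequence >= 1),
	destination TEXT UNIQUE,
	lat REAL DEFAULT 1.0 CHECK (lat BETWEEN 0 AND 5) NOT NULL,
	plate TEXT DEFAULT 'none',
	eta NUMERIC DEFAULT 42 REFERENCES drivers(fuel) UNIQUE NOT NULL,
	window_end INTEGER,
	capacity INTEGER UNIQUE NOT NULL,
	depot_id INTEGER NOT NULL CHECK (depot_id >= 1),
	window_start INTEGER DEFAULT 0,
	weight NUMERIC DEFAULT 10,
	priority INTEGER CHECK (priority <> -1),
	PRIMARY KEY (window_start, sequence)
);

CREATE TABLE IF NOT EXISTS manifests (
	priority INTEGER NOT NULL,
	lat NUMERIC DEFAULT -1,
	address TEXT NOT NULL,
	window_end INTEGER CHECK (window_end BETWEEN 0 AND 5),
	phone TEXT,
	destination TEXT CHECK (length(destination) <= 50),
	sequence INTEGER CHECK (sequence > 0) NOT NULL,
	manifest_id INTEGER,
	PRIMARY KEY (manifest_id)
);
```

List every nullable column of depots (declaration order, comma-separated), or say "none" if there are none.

destination, plate, window_end, weight, priority

- sequence: part of the PRIMARY KEY, which implies NOT NULL → not nullable.
- destination: UNIQUE does not imply NOT NULL → nullable.
- lat: declared NOT NULL → not nullable.
- plate: DEFAULT only fills an omitted column; an explicit NULL is still allowed → nullable.
- eta: declared NOT NULL → not nullable.
- window_end: no NOT NULL constraint applies → nullable.
- capacity: declared NOT NULL → not nullable.
- depot_id: declared NOT NULL → not nullable.
- window_start: part of the PRIMARY KEY, which implies NOT NULL → not nullable.
- weight: DEFAULT only fills an omitted column; an explicit NULL is still allowed → nullable.
- priority: CHECK does not forbid NULL (a CHECK constraint passes when its expression is NULL) → nullable.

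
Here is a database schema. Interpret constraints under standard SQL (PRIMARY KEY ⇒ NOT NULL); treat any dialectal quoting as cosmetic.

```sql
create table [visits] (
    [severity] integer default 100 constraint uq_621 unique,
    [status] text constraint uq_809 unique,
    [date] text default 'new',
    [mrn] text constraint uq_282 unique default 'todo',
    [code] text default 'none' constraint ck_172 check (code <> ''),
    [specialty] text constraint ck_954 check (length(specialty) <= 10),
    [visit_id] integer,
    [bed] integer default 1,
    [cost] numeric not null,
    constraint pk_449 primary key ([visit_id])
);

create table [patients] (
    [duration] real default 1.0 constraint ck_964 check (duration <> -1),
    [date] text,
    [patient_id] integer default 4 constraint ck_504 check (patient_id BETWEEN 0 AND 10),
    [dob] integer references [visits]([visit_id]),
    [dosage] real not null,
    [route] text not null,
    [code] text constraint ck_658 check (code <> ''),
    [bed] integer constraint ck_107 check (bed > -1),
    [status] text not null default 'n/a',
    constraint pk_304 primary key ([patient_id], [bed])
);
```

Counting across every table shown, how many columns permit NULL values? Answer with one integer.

visits: 7 nullable (severity, status, date, mrn, code, specialty, bed — PK (visit_id) and explicit NOT NULL columns excluded).
patients: 4 nullable (duration, date, dob, code — PK (patient_id, bed) and explicit NOT NULL columns excluded).
Total: 7 + 4 = 11.

11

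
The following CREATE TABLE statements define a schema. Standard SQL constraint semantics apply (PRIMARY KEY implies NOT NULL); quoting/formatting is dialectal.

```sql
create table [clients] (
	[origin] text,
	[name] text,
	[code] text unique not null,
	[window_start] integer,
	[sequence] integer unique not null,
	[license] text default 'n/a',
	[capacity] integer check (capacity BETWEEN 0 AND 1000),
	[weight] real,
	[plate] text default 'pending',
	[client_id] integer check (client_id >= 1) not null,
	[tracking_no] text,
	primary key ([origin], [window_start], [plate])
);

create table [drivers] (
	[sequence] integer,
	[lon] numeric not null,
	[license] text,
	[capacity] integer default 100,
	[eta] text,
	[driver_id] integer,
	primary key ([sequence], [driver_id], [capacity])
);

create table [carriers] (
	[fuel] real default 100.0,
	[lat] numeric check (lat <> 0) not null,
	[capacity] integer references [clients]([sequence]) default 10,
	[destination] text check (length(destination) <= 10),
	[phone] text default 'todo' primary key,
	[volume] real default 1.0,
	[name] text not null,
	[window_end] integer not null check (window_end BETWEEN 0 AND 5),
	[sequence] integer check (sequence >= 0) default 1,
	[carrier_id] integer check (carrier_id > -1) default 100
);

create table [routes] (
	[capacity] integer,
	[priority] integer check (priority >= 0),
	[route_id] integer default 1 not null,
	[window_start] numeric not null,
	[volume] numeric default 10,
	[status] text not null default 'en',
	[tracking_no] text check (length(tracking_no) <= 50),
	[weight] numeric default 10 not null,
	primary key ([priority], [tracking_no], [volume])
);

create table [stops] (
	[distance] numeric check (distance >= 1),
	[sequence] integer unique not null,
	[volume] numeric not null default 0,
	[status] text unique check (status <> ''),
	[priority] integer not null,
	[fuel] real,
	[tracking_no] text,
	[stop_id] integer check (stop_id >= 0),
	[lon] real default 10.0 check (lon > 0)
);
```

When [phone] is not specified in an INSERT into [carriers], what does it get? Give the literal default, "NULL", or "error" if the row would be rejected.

'todo'

phone has an explicit DEFAULT 'todo'.
When the column is omitted from an INSERT, that default is used.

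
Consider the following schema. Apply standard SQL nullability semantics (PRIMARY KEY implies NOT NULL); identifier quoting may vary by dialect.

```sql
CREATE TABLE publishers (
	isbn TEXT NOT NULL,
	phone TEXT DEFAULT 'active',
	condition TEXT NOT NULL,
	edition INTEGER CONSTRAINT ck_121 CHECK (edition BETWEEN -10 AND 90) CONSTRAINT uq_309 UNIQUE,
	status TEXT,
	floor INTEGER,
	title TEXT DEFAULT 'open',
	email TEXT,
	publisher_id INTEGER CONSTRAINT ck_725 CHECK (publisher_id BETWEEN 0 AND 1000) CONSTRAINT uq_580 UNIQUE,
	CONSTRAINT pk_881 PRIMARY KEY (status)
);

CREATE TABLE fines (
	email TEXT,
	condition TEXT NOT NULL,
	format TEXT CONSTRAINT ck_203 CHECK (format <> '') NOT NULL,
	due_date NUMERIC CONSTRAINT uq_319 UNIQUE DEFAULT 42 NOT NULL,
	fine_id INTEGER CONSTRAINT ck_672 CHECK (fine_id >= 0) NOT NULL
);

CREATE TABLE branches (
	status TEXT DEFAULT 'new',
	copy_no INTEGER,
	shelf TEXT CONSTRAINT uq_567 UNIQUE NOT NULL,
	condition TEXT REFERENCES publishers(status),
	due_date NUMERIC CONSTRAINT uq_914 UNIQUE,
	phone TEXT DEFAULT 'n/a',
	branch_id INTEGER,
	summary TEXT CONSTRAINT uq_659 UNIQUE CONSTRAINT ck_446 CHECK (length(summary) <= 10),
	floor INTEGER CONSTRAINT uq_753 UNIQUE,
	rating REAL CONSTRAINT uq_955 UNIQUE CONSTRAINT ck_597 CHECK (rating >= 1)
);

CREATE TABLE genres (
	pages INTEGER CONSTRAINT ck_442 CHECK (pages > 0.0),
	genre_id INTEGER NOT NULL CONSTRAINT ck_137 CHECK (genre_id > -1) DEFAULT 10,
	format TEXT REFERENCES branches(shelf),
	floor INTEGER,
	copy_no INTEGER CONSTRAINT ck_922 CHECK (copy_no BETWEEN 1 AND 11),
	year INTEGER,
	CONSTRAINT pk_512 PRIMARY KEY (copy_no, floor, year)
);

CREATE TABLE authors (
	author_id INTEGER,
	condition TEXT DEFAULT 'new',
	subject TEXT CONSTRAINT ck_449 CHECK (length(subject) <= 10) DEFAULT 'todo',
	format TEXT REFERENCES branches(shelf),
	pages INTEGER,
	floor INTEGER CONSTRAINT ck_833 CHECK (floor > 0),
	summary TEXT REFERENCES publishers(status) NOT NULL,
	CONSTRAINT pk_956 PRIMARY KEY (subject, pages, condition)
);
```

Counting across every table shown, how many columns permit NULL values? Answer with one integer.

21

publishers: 6 nullable (phone, edition, floor, title, email, publisher_id — PK (status) and explicit NOT NULL columns excluded).
fines: 1 nullable (email — PK none and explicit NOT NULL columns excluded).
branches: 9 nullable (status, copy_no, condition, due_date, phone, branch_id, summary, floor, rating — PK none and explicit NOT NULL columns excluded).
genres: 2 nullable (pages, format — PK (copy_no, floor, year) and explicit NOT NULL columns excluded).
authors: 3 nullable (author_id, format, floor — PK (subject, pages, condition) and explicit NOT NULL columns excluded).
Total: 6 + 1 + 9 + 2 + 3 = 21.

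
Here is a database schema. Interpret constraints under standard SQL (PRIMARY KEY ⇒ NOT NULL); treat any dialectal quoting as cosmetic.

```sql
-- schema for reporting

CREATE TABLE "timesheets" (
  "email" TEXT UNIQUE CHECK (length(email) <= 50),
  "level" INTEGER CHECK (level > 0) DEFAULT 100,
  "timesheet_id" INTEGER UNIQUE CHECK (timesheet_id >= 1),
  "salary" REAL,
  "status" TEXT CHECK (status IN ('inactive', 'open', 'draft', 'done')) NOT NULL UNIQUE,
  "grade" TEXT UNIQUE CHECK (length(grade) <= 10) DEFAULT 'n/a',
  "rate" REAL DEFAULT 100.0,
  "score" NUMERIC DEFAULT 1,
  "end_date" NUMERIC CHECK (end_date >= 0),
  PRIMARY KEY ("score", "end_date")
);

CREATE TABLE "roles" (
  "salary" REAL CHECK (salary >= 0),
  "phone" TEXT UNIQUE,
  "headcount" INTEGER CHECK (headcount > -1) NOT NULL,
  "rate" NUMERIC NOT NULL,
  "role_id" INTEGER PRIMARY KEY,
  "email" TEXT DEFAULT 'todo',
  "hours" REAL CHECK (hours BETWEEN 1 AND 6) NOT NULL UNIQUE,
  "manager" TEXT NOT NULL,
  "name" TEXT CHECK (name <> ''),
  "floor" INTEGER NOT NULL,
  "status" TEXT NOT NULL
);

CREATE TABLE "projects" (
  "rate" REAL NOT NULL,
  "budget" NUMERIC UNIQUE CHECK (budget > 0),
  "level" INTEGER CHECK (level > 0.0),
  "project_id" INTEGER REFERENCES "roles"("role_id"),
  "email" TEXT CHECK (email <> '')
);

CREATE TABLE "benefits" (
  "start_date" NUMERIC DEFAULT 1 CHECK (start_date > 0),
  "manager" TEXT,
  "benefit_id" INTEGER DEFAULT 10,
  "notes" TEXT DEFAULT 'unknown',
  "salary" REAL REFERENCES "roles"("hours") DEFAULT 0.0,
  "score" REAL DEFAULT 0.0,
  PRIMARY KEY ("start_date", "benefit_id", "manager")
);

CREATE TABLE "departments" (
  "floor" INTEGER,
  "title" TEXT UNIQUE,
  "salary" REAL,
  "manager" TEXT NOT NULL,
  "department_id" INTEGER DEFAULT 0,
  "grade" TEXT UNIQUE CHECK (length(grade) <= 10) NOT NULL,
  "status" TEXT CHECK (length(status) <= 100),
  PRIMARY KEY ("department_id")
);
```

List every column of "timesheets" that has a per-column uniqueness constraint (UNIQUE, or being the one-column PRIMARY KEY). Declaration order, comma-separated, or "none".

- email: declared UNIQUE → unique.
- level: no UNIQUE or single-column PK constraint.
- timesheet_id: declared UNIQUE → unique.
- salary: no UNIQUE or single-column PK constraint.
- status: declared UNIQUE → unique.
- grade: declared UNIQUE → unique.
- rate: no UNIQUE or single-column PK constraint.
- score: part of a composite PRIMARY KEY — only the tuple is unique, not this column on its own.
- end_date: part of a composite PRIMARY KEY — only the tuple is unique, not this column on its own.

email, timesheet_id, status, grade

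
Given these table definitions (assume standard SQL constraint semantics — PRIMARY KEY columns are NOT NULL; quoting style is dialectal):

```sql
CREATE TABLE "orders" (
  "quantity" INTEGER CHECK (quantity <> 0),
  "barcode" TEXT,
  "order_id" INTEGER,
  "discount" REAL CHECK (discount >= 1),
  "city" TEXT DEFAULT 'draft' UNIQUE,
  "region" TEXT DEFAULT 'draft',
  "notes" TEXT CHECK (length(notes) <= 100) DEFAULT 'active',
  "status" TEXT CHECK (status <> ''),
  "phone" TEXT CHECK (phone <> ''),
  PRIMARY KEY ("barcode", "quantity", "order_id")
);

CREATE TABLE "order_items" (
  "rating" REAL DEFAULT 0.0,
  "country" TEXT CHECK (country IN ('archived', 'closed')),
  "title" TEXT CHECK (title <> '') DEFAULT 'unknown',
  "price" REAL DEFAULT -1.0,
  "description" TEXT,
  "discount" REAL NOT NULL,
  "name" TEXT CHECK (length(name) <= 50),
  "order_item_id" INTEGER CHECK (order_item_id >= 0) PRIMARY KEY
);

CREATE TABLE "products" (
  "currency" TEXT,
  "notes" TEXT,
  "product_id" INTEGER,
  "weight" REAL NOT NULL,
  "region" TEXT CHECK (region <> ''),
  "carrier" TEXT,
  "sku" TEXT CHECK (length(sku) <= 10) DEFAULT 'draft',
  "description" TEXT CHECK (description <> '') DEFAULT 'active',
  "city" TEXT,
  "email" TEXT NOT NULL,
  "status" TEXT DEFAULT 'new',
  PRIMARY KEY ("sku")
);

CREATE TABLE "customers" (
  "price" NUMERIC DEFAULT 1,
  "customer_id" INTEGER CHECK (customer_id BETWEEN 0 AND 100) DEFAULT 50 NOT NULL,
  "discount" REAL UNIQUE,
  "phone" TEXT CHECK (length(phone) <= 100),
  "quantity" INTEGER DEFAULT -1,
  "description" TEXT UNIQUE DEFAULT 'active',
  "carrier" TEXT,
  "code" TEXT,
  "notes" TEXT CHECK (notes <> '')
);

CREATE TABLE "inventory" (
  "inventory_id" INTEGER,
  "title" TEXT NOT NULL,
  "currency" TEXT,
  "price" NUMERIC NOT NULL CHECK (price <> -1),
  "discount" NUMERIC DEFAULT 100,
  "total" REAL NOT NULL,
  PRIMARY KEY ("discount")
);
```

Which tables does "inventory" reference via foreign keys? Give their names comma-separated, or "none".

none

No column in inventory has a REFERENCES clause.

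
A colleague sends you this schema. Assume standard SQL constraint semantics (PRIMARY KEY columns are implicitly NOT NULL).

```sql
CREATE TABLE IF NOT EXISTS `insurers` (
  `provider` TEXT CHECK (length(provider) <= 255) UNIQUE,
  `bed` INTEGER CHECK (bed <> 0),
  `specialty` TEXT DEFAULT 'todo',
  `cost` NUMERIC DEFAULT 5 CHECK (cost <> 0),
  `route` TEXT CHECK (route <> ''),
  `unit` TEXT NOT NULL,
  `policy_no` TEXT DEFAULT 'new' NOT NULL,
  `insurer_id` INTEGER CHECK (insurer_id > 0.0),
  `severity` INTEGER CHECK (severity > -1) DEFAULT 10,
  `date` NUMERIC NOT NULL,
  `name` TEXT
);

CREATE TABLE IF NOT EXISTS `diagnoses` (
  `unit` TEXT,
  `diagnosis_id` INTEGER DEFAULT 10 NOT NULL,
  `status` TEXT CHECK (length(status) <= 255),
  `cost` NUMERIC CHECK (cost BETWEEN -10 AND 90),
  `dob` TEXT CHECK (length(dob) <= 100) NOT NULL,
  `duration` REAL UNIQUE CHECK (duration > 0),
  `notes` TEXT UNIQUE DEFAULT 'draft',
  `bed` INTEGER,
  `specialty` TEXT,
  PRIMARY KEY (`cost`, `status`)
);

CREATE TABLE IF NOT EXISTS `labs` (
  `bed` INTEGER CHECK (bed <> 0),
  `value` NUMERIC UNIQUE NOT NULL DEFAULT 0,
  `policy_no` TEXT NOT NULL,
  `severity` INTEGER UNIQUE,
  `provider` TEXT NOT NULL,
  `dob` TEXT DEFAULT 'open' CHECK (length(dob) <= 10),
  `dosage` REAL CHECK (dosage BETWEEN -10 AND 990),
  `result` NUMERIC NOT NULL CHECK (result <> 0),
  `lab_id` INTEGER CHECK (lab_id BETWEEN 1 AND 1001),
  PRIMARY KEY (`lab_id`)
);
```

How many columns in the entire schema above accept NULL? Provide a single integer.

insurers: 8 nullable (provider, bed, specialty, cost, route, insurer_id, severity, name — PK none and explicit NOT NULL columns excluded).
diagnoses: 5 nullable (unit, duration, notes, bed, specialty — PK (cost, status) and explicit NOT NULL columns excluded).
labs: 4 nullable (bed, severity, dob, dosage — PK (lab_id) and explicit NOT NULL columns excluded).
Total: 8 + 5 + 4 = 17.

17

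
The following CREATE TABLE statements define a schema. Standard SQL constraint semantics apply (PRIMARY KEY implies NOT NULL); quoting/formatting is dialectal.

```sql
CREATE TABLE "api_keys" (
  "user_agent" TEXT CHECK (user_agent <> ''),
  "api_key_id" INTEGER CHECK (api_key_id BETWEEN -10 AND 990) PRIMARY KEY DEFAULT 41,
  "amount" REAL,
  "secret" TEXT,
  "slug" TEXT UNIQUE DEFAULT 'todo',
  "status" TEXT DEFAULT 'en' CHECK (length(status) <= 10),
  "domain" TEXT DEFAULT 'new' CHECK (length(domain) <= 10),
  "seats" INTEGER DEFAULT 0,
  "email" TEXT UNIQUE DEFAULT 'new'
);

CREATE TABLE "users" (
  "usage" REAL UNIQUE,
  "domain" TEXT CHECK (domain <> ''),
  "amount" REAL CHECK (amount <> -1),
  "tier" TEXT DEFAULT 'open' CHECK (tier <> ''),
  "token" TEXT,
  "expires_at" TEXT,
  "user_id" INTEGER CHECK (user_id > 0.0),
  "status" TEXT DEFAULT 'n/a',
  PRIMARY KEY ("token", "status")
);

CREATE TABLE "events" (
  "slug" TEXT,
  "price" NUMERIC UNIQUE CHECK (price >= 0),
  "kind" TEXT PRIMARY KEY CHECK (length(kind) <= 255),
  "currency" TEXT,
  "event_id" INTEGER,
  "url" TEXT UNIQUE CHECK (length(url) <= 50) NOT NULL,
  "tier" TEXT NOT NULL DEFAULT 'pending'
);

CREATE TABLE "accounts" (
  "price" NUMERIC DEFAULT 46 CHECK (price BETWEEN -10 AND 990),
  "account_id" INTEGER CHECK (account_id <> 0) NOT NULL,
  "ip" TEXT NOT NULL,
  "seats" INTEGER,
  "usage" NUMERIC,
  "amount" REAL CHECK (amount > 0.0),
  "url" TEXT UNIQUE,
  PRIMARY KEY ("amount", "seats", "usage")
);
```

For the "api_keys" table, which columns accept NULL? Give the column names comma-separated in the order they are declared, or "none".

user_agent, amount, secret, slug, status, domain, seats, email

- user_agent: CHECK does not forbid NULL (a CHECK constraint passes when its expression is NULL) → nullable.
- api_key_id: part of the PRIMARY KEY, which implies NOT NULL → not nullable.
- amount: no NOT NULL constraint applies → nullable.
- secret: no NOT NULL constraint applies → nullable.
- slug: UNIQUE does not imply NOT NULL → nullable.
- status: CHECK does not forbid NULL (a CHECK constraint passes when its expression is NULL) → nullable.
- domain: CHECK does not forbid NULL (a CHECK constraint passes when its expression is NULL) → nullable.
- seats: DEFAULT only fills an omitted column; an explicit NULL is still allowed → nullable.
- email: UNIQUE does not imply NOT NULL → nullable.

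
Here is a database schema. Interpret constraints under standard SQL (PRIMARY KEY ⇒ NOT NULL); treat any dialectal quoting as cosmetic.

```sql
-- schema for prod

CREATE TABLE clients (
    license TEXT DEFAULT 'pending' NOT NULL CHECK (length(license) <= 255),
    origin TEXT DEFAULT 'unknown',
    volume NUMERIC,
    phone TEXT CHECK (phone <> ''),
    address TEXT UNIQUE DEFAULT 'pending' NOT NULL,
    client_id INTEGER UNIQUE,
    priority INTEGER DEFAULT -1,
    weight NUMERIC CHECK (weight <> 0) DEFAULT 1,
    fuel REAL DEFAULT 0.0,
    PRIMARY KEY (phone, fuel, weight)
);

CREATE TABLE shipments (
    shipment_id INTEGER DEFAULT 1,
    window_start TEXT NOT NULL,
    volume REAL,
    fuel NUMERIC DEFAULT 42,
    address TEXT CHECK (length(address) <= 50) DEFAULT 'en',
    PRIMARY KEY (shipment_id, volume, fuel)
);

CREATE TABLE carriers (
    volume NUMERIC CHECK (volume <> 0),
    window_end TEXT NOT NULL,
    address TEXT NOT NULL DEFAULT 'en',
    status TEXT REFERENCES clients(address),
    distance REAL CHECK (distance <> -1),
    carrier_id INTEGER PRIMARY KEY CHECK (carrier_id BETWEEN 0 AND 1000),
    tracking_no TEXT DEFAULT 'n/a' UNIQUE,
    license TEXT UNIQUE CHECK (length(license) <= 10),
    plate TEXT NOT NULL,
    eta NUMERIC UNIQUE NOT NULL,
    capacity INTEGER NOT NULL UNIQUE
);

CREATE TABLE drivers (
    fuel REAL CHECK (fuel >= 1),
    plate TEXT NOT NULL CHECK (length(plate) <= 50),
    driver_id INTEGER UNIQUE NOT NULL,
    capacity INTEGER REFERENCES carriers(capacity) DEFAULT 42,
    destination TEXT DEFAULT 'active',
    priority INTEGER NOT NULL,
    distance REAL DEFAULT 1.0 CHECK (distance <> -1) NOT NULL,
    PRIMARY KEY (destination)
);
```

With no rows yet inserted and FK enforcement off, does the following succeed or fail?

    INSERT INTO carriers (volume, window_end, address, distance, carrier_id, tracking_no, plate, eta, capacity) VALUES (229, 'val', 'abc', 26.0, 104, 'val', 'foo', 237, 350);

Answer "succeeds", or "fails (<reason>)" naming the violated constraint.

succeeds

NOT NULL columns: address is supplied; capacity is supplied; carrier_id is supplied; eta is supplied; plate is supplied; window_end is supplied.
CHECK constraints: 229 satisfies (volume <> 0); 26.0 satisfies (distance <> -1); 104 satisfies (carrier_id BETWEEN 0 AND 1000).
No constraint is violated.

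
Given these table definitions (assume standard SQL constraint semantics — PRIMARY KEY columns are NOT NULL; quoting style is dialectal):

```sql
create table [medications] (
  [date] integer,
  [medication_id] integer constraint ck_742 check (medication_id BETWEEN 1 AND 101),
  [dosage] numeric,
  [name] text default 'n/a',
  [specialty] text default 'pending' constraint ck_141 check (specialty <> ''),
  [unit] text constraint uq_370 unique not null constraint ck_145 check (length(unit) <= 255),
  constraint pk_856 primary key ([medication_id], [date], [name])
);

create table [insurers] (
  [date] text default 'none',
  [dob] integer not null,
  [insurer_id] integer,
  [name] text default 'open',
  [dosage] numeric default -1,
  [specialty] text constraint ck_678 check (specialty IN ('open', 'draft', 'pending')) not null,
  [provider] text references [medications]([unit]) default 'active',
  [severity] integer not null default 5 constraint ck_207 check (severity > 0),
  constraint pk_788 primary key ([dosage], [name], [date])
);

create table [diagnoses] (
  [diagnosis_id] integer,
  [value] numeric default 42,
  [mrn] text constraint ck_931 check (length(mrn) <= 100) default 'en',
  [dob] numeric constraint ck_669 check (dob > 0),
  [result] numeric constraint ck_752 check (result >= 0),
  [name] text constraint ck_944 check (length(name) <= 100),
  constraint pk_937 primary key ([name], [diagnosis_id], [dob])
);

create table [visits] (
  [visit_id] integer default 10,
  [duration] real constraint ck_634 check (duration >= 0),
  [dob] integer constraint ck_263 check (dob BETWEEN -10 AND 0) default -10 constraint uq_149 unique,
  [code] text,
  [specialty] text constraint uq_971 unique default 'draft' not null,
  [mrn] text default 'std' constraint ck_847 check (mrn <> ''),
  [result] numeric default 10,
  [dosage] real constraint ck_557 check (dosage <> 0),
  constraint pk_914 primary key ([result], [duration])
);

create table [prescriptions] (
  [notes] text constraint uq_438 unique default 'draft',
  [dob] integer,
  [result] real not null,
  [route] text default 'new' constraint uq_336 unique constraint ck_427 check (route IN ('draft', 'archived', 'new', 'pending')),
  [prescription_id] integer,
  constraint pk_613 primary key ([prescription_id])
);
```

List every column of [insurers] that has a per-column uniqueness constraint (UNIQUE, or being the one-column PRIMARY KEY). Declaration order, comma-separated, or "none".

none

- date: part of a composite PRIMARY KEY — only the tuple is unique, not this column on its own.
- dob: no UNIQUE or single-column PK constraint.
- insurer_id: no UNIQUE or single-column PK constraint.
- name: part of a composite PRIMARY KEY — only the tuple is unique, not this column on its own.
- dosage: part of a composite PRIMARY KEY — only the tuple is unique, not this column on its own.
- specialty: no UNIQUE or single-column PK constraint.
- provider: no UNIQUE or single-column PK constraint.
- severity: no UNIQUE or single-column PK constraint.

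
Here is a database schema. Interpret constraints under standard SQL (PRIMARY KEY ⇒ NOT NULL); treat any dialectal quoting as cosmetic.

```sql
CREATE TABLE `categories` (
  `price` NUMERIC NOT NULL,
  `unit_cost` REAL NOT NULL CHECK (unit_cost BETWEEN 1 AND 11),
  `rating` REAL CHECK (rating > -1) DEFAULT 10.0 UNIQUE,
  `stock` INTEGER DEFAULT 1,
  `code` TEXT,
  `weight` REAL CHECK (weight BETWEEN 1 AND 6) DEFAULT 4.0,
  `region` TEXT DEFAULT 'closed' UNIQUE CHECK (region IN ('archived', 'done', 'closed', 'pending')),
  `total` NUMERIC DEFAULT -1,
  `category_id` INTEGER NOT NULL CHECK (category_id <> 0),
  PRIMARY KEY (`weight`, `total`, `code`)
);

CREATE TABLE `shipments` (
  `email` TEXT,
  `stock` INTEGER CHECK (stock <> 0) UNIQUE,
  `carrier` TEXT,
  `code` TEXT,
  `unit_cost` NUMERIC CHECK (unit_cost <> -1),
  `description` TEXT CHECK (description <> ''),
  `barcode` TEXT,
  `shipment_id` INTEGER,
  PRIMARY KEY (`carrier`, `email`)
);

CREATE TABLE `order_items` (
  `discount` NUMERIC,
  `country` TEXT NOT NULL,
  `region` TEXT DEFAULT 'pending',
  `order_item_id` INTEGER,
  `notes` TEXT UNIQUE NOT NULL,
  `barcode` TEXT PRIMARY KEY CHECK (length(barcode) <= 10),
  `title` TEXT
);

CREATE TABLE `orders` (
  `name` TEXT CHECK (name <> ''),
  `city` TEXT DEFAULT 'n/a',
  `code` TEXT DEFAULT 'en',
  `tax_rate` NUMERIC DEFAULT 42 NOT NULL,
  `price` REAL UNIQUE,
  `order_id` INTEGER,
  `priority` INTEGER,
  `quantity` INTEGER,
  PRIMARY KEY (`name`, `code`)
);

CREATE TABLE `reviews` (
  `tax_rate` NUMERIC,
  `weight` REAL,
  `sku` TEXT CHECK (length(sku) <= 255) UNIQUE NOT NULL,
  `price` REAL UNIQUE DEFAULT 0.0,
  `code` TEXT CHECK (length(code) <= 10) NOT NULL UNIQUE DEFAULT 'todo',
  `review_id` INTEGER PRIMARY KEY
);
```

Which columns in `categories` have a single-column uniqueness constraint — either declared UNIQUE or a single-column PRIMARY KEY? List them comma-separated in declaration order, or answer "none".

- price: no UNIQUE or single-column PK constraint.
- unit_cost: no UNIQUE or single-column PK constraint.
- rating: declared UNIQUE → unique.
- stock: no UNIQUE or single-column PK constraint.
- code: part of a composite PRIMARY KEY — only the tuple is unique, not this column on its own.
- weight: part of a composite PRIMARY KEY — only the tuple is unique, not this column on its own.
- region: declared UNIQUE → unique.
- total: part of a composite PRIMARY KEY — only the tuple is unique, not this column on its own.
- category_id: no UNIQUE or single-column PK constraint.

rating, region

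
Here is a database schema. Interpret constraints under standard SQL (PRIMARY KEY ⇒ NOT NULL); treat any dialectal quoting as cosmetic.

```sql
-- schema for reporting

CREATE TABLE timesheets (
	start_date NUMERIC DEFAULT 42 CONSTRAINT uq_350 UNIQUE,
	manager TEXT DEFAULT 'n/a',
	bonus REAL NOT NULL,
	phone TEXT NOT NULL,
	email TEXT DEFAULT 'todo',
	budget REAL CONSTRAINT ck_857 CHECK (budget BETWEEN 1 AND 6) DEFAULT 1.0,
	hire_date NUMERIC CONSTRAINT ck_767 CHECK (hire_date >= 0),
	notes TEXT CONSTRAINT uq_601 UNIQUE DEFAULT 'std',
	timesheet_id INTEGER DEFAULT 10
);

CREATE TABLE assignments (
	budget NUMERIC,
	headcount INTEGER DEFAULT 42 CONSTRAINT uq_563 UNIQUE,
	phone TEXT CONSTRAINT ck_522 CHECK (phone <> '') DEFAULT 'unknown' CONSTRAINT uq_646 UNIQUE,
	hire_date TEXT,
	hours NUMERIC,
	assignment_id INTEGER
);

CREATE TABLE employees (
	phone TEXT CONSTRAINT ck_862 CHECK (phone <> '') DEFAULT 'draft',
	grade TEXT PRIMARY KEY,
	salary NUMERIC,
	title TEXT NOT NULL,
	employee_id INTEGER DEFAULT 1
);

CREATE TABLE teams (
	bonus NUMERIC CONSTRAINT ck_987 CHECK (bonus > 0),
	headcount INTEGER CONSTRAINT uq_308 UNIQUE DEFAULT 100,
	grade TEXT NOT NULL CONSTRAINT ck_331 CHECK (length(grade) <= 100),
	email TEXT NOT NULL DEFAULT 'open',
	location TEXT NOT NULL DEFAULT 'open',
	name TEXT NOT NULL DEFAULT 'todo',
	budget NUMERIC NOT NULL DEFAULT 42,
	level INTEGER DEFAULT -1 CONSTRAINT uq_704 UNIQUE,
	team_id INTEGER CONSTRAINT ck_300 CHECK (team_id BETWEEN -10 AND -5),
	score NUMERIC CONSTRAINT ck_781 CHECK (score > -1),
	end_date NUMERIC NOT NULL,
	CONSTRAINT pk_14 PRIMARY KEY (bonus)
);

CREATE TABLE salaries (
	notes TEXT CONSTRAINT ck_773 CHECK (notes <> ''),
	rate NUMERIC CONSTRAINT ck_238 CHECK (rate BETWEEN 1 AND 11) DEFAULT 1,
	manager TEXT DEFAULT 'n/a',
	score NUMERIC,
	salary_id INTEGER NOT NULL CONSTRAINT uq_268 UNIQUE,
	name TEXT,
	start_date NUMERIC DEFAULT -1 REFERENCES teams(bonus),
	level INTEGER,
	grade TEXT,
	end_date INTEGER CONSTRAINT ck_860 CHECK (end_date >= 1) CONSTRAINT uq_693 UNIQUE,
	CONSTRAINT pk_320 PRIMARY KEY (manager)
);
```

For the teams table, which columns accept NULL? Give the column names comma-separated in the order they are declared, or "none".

headcount, level, team_id, score

- bonus: part of the PRIMARY KEY, which implies NOT NULL → not nullable.
- headcount: UNIQUE does not imply NOT NULL → nullable.
- grade: declared NOT NULL → not nullable.
- email: declared NOT NULL → not nullable.
- location: declared NOT NULL → not nullable.
- name: declared NOT NULL → not nullable.
- budget: declared NOT NULL → not nullable.
- level: UNIQUE does not imply NOT NULL → nullable.
- team_id: CHECK does not forbid NULL (a CHECK constraint passes when its expression is NULL) → nullable.
- score: CHECK does not forbid NULL (a CHECK constraint passes when its expression is NULL) → nullable.
- end_date: declared NOT NULL → not nullable.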